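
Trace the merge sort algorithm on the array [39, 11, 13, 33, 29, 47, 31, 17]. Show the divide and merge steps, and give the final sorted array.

Merge sort trace:

Split: [39, 11, 13, 33, 29, 47, 31, 17] -> [39, 11, 13, 33] and [29, 47, 31, 17]
  Split: [39, 11, 13, 33] -> [39, 11] and [13, 33]
    Split: [39, 11] -> [39] and [11]
    Merge: [39] + [11] -> [11, 39]
    Split: [13, 33] -> [13] and [33]
    Merge: [13] + [33] -> [13, 33]
  Merge: [11, 39] + [13, 33] -> [11, 13, 33, 39]
  Split: [29, 47, 31, 17] -> [29, 47] and [31, 17]
    Split: [29, 47] -> [29] and [47]
    Merge: [29] + [47] -> [29, 47]
    Split: [31, 17] -> [31] and [17]
    Merge: [31] + [17] -> [17, 31]
  Merge: [29, 47] + [17, 31] -> [17, 29, 31, 47]
Merge: [11, 13, 33, 39] + [17, 29, 31, 47] -> [11, 13, 17, 29, 31, 33, 39, 47]

Final sorted array: [11, 13, 17, 29, 31, 33, 39, 47]

The merge sort proceeds by recursively splitting the array and merging sorted halves.
After all merges, the sorted array is [11, 13, 17, 29, 31, 33, 39, 47].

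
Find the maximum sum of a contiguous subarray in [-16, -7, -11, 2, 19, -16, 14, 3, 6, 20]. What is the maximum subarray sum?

Using Kadane's algorithm on [-16, -7, -11, 2, 19, -16, 14, 3, 6, 20]:

Scanning through the array:
Position 1 (value -7): max_ending_here = -7, max_so_far = -7
Position 2 (value -11): max_ending_here = -11, max_so_far = -7
Position 3 (value 2): max_ending_here = 2, max_so_far = 2
Position 4 (value 19): max_ending_here = 21, max_so_far = 21
Position 5 (value -16): max_ending_here = 5, max_so_far = 21
Position 6 (value 14): max_ending_here = 19, max_so_far = 21
Position 7 (value 3): max_ending_here = 22, max_so_far = 22
Position 8 (value 6): max_ending_here = 28, max_so_far = 28
Position 9 (value 20): max_ending_here = 48, max_so_far = 48

Maximum subarray: [2, 19, -16, 14, 3, 6, 20]
Maximum sum: 48

The maximum subarray is [2, 19, -16, 14, 3, 6, 20] with sum 48. This subarray runs from index 3 to index 9.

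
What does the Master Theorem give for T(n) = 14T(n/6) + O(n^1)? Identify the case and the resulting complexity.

Master Theorem for T(n) = 14T(n/6) + O(n^1):

a = 14, b = 6, c = 1
log_b(a) = log_6(14) = 1.4729

Case 1: c = 1 < log_6(14) = 1.4729
T(n) = O(n^(log_6 14))

For T(n) = 14T(n/6) + O(n^1): log_6(14) = 1.4729. This is Case 1 of the Master Theorem (c < log_b(a), work dominated by leaves), giving O(n^(log_6 14)).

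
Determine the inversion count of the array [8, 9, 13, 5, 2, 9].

Finding inversions in [8, 9, 13, 5, 2, 9]:

(0, 3): arr[0]=8 > arr[3]=5
(0, 4): arr[0]=8 > arr[4]=2
(1, 3): arr[1]=9 > arr[3]=5
(1, 4): arr[1]=9 > arr[4]=2
(2, 3): arr[2]=13 > arr[3]=5
(2, 4): arr[2]=13 > arr[4]=2
(2, 5): arr[2]=13 > arr[5]=9
(3, 4): arr[3]=5 > arr[4]=2

Total inversions: 8

The array has 8 inversion(s): (0,3), (0,4), (1,3), (1,4), (2,3), (2,4), (2,5), (3,4). Each pair (i,j) satisfies i < j and arr[i] > arr[j].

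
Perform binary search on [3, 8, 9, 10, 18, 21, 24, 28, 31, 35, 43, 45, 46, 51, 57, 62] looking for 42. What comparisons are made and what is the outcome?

Binary search for 42 in [3, 8, 9, 10, 18, 21, 24, 28, 31, 35, 43, 45, 46, 51, 57, 62]:

lo=0, hi=15, mid=7, arr[mid]=28 -> 28 < 42, search right half
lo=8, hi=15, mid=11, arr[mid]=45 -> 45 > 42, search left half
lo=8, hi=10, mid=9, arr[mid]=35 -> 35 < 42, search right half
lo=10, hi=10, mid=10, arr[mid]=43 -> 43 > 42, search left half
lo=10 > hi=9, target 42 not found

Binary search determines that 42 is not in the array after 4 comparisons. The search space was exhausted without finding the target.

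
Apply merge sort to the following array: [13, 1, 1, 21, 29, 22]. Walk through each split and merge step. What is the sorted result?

Merge sort trace:

Split: [13, 1, 1, 21, 29, 22] -> [13, 1, 1] and [21, 29, 22]
  Split: [13, 1, 1] -> [13] and [1, 1]
    Split: [1, 1] -> [1] and [1]
    Merge: [1] + [1] -> [1, 1]
  Merge: [13] + [1, 1] -> [1, 1, 13]
  Split: [21, 29, 22] -> [21] and [29, 22]
    Split: [29, 22] -> [29] and [22]
    Merge: [29] + [22] -> [22, 29]
  Merge: [21] + [22, 29] -> [21, 22, 29]
Merge: [1, 1, 13] + [21, 22, 29] -> [1, 1, 13, 21, 22, 29]

Final sorted array: [1, 1, 13, 21, 22, 29]

The merge sort proceeds by recursively splitting the array and merging sorted halves.
After all merges, the sorted array is [1, 1, 13, 21, 22, 29].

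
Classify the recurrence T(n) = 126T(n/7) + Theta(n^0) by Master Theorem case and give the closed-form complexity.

Master Theorem for T(n) = 126T(n/7) + O(n^0):

a = 126, b = 7, c = 0
log_b(a) = log_7(126) = 2.4854

Case 1: c = 0 < log_7(126) = 2.4854
T(n) = O(n^(log_7 126))

For T(n) = 126T(n/7) + O(n^0): log_7(126) = 2.4854. This is Case 1 of the Master Theorem (c < log_b(a), work dominated by leaves), giving O(n^(log_7 126)).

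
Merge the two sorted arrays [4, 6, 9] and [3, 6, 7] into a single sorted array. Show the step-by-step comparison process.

Merging process:

Compare 4 vs 3: take 3 from right. Merged: [3]
Compare 4 vs 6: take 4 from left. Merged: [3, 4]
Compare 6 vs 6: take 6 from left. Merged: [3, 4, 6]
Compare 9 vs 6: take 6 from right. Merged: [3, 4, 6, 6]
Compare 9 vs 7: take 7 from right. Merged: [3, 4, 6, 6, 7]
Append remaining from left: [9]. Merged: [3, 4, 6, 6, 7, 9]

Final merged array: [3, 4, 6, 6, 7, 9]
Total comparisons: 5

The merged array is [3, 4, 6, 6, 7, 9], requiring 5 comparisons. The merge step runs in O(n) time where n is the total number of elements.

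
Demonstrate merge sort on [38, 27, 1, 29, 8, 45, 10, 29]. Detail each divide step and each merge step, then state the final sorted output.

Merge sort trace:

Split: [38, 27, 1, 29, 8, 45, 10, 29] -> [38, 27, 1, 29] and [8, 45, 10, 29]
  Split: [38, 27, 1, 29] -> [38, 27] and [1, 29]
    Split: [38, 27] -> [38] and [27]
    Merge: [38] + [27] -> [27, 38]
    Split: [1, 29] -> [1] and [29]
    Merge: [1] + [29] -> [1, 29]
  Merge: [27, 38] + [1, 29] -> [1, 27, 29, 38]
  Split: [8, 45, 10, 29] -> [8, 45] and [10, 29]
    Split: [8, 45] -> [8] and [45]
    Merge: [8] + [45] -> [8, 45]
    Split: [10, 29] -> [10] and [29]
    Merge: [10] + [29] -> [10, 29]
  Merge: [8, 45] + [10, 29] -> [8, 10, 29, 45]
Merge: [1, 27, 29, 38] + [8, 10, 29, 45] -> [1, 8, 10, 27, 29, 29, 38, 45]

Final sorted array: [1, 8, 10, 27, 29, 29, 38, 45]

The merge sort proceeds by recursively splitting the array and merging sorted halves.
After all merges, the sorted array is [1, 8, 10, 27, 29, 29, 38, 45].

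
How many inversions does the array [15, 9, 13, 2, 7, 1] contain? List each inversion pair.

Finding inversions in [15, 9, 13, 2, 7, 1]:

(0, 1): arr[0]=15 > arr[1]=9
(0, 2): arr[0]=15 > arr[2]=13
(0, 3): arr[0]=15 > arr[3]=2
(0, 4): arr[0]=15 > arr[4]=7
(0, 5): arr[0]=15 > arr[5]=1
(1, 3): arr[1]=9 > arr[3]=2
(1, 4): arr[1]=9 > arr[4]=7
(1, 5): arr[1]=9 > arr[5]=1
(2, 3): arr[2]=13 > arr[3]=2
(2, 4): arr[2]=13 > arr[4]=7
(2, 5): arr[2]=13 > arr[5]=1
(3, 5): arr[3]=2 > arr[5]=1
(4, 5): arr[4]=7 > arr[5]=1

Total inversions: 13

The array has 13 inversion(s): (0,1), (0,2), (0,3), (0,4), (0,5), (1,3), (1,4), (1,5), (2,3), (2,4), (2,5), (3,5), (4,5). Each pair (i,j) satisfies i < j and arr[i] > arr[j].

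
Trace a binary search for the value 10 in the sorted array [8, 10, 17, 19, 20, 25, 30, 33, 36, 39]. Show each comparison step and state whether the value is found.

Binary search for 10 in [8, 10, 17, 19, 20, 25, 30, 33, 36, 39]:

lo=0, hi=9, mid=4, arr[mid]=20 -> 20 > 10, search left half
lo=0, hi=3, mid=1, arr[mid]=10 -> Found target at index 1!

Binary search finds 10 at index 1 after 2 comparisons. The search repeatedly halves the search space by comparing with the middle element.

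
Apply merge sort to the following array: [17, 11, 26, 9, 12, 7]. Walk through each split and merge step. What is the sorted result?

Merge sort trace:

Split: [17, 11, 26, 9, 12, 7] -> [17, 11, 26] and [9, 12, 7]
  Split: [17, 11, 26] -> [17] and [11, 26]
    Split: [11, 26] -> [11] and [26]
    Merge: [11] + [26] -> [11, 26]
  Merge: [17] + [11, 26] -> [11, 17, 26]
  Split: [9, 12, 7] -> [9] and [12, 7]
    Split: [12, 7] -> [12] and [7]
    Merge: [12] + [7] -> [7, 12]
  Merge: [9] + [7, 12] -> [7, 9, 12]
Merge: [11, 17, 26] + [7, 9, 12] -> [7, 9, 11, 12, 17, 26]

Final sorted array: [7, 9, 11, 12, 17, 26]

The merge sort proceeds by recursively splitting the array and merging sorted halves.
After all merges, the sorted array is [7, 9, 11, 12, 17, 26].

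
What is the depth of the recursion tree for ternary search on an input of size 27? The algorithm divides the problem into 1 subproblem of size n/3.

For divide and conquer with division factor 3:

Problem sizes at each level:
Level 0: 27
Level 1: 9
Level 2: 3
Level 3: 1

The root is level 0 and the size-1 base case is level 3 (the tree spans levels 0 through 3, i.e. 4 levels counting the root), so the depth is the number of divisions: log_3(27) = 3

The recursion tree depth is log_3(27) = 3. At each level, the problem size is divided by 3, so it takes 3 divisions to reduce to a base case of size 1. The algorithm makes 1 recursive call at each level.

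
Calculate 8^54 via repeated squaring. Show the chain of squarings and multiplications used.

Computing 8^54 by squaring (build up from 8^1; each line after the first costs one multiplication):

8^1 = 8
8^2 = (8^1)^2 = 8^2 = 64
8^3 = 8 * 8^2 = 8 * 64 = 512
8^6 = (8^3)^2 = 512^2 = 262144
8^12 = (8^6)^2 = 262144^2 = 68719476736
8^13 = 8 * 8^12 = 8 * 68719476736 = 549755813888
8^26 = (8^13)^2 = 549755813888^2 = 302231454903657293676544
8^27 = 8 * 8^26 = 8 * 302231454903657293676544 = 2417851639229258349412352
8^54 = (8^27)^2 = 2417851639229258349412352^2 = 5846006549323611672814739330865132078623730171904

Result: 5846006549323611672814739330865132078623730171904
Multiplications needed: 8 (8 lines after 8^1)

8^54 = 5846006549323611672814739330865132078623730171904. Using exponentiation by squaring, this requires 8 multiplications. The key idea: if the exponent is even, square the half-power; if odd, multiply by the base once.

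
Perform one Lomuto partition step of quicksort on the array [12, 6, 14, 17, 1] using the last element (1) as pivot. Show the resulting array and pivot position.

Lomuto partition with pivot = 1:

Initial array: [12, 6, 14, 17, 1]

arr[0]=12 > 1: no swap
arr[1]=6 > 1: no swap
arr[2]=14 > 1: no swap
arr[3]=17 > 1: no swap

Place pivot at position 0: [1, 6, 14, 17, 12]
Pivot position: 0

After partitioning with pivot 1, the array becomes [1, 6, 14, 17, 12]. The pivot is placed at index 0. All elements to the left of the pivot are <= 1, and all elements to the right are > 1.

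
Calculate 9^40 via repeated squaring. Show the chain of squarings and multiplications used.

Computing 9^40 by squaring (build up from 9^1; each line after the first costs one multiplication):

9^1 = 9
9^2 = (9^1)^2 = 9^2 = 81
9^4 = (9^2)^2 = 81^2 = 6561
9^5 = 9 * 9^4 = 9 * 6561 = 59049
9^10 = (9^5)^2 = 59049^2 = 3486784401
9^20 = (9^10)^2 = 3486784401^2 = 12157665459056928801
9^40 = (9^20)^2 = 12157665459056928801^2 = 147808829414345923316083210206383297601

Result: 147808829414345923316083210206383297601
Multiplications needed: 6 (6 lines after 9^1)

9^40 = 147808829414345923316083210206383297601. Using exponentiation by squaring, this requires 6 multiplications. The key idea: if the exponent is even, square the half-power; if odd, multiply by the base once.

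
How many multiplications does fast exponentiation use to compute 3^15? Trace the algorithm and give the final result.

Computing 3^15 by squaring (build up from 3^1; each line after the first costs one multiplication):

3^1 = 3
3^2 = (3^1)^2 = 3^2 = 9
3^3 = 3 * 3^2 = 3 * 9 = 27
3^6 = (3^3)^2 = 27^2 = 729
3^7 = 3 * 3^6 = 3 * 729 = 2187
3^14 = (3^7)^2 = 2187^2 = 4782969
3^15 = 3 * 3^14 = 3 * 4782969 = 14348907

Result: 14348907
Multiplications needed: 6 (6 lines after 3^1)

3^15 = 14348907. Using exponentiation by squaring, this requires 6 multiplications. The key idea: if the exponent is even, square the half-power; if odd, multiply by the base once.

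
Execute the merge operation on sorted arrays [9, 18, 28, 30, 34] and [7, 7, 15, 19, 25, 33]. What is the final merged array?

Merging process:

Compare 9 vs 7: take 7 from right. Merged: [7]
Compare 9 vs 7: take 7 from right. Merged: [7, 7]
Compare 9 vs 15: take 9 from left. Merged: [7, 7, 9]
Compare 18 vs 15: take 15 from right. Merged: [7, 7, 9, 15]
Compare 18 vs 19: take 18 from left. Merged: [7, 7, 9, 15, 18]
Compare 28 vs 19: take 19 from right. Merged: [7, 7, 9, 15, 18, 19]
Compare 28 vs 25: take 25 from right. Merged: [7, 7, 9, 15, 18, 19, 25]
Compare 28 vs 33: take 28 from left. Merged: [7, 7, 9, 15, 18, 19, 25, 28]
Compare 30 vs 33: take 30 from left. Merged: [7, 7, 9, 15, 18, 19, 25, 28, 30]
Compare 34 vs 33: take 33 from right. Merged: [7, 7, 9, 15, 18, 19, 25, 28, 30, 33]
Append remaining from left: [34]. Merged: [7, 7, 9, 15, 18, 19, 25, 28, 30, 33, 34]

Final merged array: [7, 7, 9, 15, 18, 19, 25, 28, 30, 33, 34]
Total comparisons: 10

The merged array is [7, 7, 9, 15, 18, 19, 25, 28, 30, 33, 34], requiring 10 comparisons. The merge step runs in O(n) time where n is the total number of elements.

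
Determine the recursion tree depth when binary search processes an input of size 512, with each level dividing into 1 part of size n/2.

For divide and conquer with division factor 2:

Problem sizes at each level:
Level 0: 512
Level 1: 256
Level 2: 128
Level 3: 64
Level 4: 32
Level 5: 16
Level 6: 8
Level 7: 4
Level 8: 2
Level 9: 1

The root is level 0 and the size-1 base case is level 9 (the tree spans levels 0 through 9, i.e. 10 levels counting the root), so the depth is the number of divisions: log_2(512) = 9

The recursion tree depth is log_2(512) = 9. At each level, the problem size is divided by 2, so it takes 9 divisions to reduce to a base case of size 1. The algorithm makes 1 recursive call at each level.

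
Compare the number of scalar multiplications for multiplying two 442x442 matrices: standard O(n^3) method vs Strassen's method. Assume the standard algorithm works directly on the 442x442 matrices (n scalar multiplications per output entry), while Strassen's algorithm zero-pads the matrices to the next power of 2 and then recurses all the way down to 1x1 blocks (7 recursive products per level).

Matrix multiplication for 442x442 matrices:

Strassen's algorithm requires power-of-2 dimensions. Pad 442x442 to 512x512 (next power of 2).

Standard algorithm: 442^3 = 86350888 multiplications
Strassen's algorithm: 7^(log2(512)) = 7^9 = 40353607 multiplications
Savings: 86350888 - 40353607 = 45997281 multiplications

Standard: 86350888 multiplications (442^3). Strassen: 40353607 multiplications (7^9, after padding to 512x512). Strassen reduces 8 recursive multiplications to 7 at each level.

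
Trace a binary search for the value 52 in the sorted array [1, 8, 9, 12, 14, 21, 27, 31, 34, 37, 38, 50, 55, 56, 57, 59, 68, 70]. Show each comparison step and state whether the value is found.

Binary search for 52 in [1, 8, 9, 12, 14, 21, 27, 31, 34, 37, 38, 50, 55, 56, 57, 59, 68, 70]:

lo=0, hi=17, mid=8, arr[mid]=34 -> 34 < 52, search right half
lo=9, hi=17, mid=13, arr[mid]=56 -> 56 > 52, search left half
lo=9, hi=12, mid=10, arr[mid]=38 -> 38 < 52, search right half
lo=11, hi=12, mid=11, arr[mid]=50 -> 50 < 52, search right half
lo=12, hi=12, mid=12, arr[mid]=55 -> 55 > 52, search left half
lo=12 > hi=11, target 52 not found

Binary search determines that 52 is not in the array after 5 comparisons. The search space was exhausted without finding the target.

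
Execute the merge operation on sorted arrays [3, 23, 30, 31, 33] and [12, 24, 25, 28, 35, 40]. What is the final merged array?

Merging process:

Compare 3 vs 12: take 3 from left. Merged: [3]
Compare 23 vs 12: take 12 from right. Merged: [3, 12]
Compare 23 vs 24: take 23 from left. Merged: [3, 12, 23]
Compare 30 vs 24: take 24 from right. Merged: [3, 12, 23, 24]
Compare 30 vs 25: take 25 from right. Merged: [3, 12, 23, 24, 25]
Compare 30 vs 28: take 28 from right. Merged: [3, 12, 23, 24, 25, 28]
Compare 30 vs 35: take 30 from left. Merged: [3, 12, 23, 24, 25, 28, 30]
Compare 31 vs 35: take 31 from left. Merged: [3, 12, 23, 24, 25, 28, 30, 31]
Compare 33 vs 35: take 33 from left. Merged: [3, 12, 23, 24, 25, 28, 30, 31, 33]
Append remaining from right: [35, 40]. Merged: [3, 12, 23, 24, 25, 28, 30, 31, 33, 35, 40]

Final merged array: [3, 12, 23, 24, 25, 28, 30, 31, 33, 35, 40]
Total comparisons: 9

The merged array is [3, 12, 23, 24, 25, 28, 30, 31, 33, 35, 40], requiring 9 comparisons. The merge step runs in O(n) time where n is the total number of elements.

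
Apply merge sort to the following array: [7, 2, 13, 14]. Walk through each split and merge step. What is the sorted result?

Merge sort trace:

Split: [7, 2, 13, 14] -> [7, 2] and [13, 14]
  Split: [7, 2] -> [7] and [2]
  Merge: [7] + [2] -> [2, 7]
  Split: [13, 14] -> [13] and [14]
  Merge: [13] + [14] -> [13, 14]
Merge: [2, 7] + [13, 14] -> [2, 7, 13, 14]

Final sorted array: [2, 7, 13, 14]

The merge sort proceeds by recursively splitting the array and merging sorted halves.
After all merges, the sorted array is [2, 7, 13, 14].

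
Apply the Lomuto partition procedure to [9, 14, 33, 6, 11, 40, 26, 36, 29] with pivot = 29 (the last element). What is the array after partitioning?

Lomuto partition with pivot = 29:

Initial array: [9, 14, 33, 6, 11, 40, 26, 36, 29]

arr[0]=9 <= 29: swap with position 0, array becomes [9, 14, 33, 6, 11, 40, 26, 36, 29]
arr[1]=14 <= 29: swap with position 1, array becomes [9, 14, 33, 6, 11, 40, 26, 36, 29]
arr[2]=33 > 29: no swap
arr[3]=6 <= 29: swap with position 2, array becomes [9, 14, 6, 33, 11, 40, 26, 36, 29]
arr[4]=11 <= 29: swap with position 3, array becomes [9, 14, 6, 11, 33, 40, 26, 36, 29]
arr[5]=40 > 29: no swap
arr[6]=26 <= 29: swap with position 4, array becomes [9, 14, 6, 11, 26, 40, 33, 36, 29]
arr[7]=36 > 29: no swap

Place pivot at position 5: [9, 14, 6, 11, 26, 29, 33, 36, 40]
Pivot position: 5

After partitioning with pivot 29, the array becomes [9, 14, 6, 11, 26, 29, 33, 36, 40]. The pivot is placed at index 5. All elements to the left of the pivot are <= 29, and all elements to the right are > 29.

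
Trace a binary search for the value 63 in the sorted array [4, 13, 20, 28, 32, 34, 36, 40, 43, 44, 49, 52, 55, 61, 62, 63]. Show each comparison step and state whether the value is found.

Binary search for 63 in [4, 13, 20, 28, 32, 34, 36, 40, 43, 44, 49, 52, 55, 61, 62, 63]:

lo=0, hi=15, mid=7, arr[mid]=40 -> 40 < 63, search right half
lo=8, hi=15, mid=11, arr[mid]=52 -> 52 < 63, search right half
lo=12, hi=15, mid=13, arr[mid]=61 -> 61 < 63, search right half
lo=14, hi=15, mid=14, arr[mid]=62 -> 62 < 63, search right half
lo=15, hi=15, mid=15, arr[mid]=63 -> Found target at index 15!

Binary search finds 63 at index 15 after 5 comparisons. The search repeatedly halves the search space by comparing with the middle element.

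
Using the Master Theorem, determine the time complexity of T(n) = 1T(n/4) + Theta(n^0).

Master Theorem for T(n) = 1T(n/4) + O(n^0):

a = 1, b = 4, c = 0
log_b(a) = log_4(1) = 0.0000

Case 2: c = 0 = log_4(1) = 0.0000
T(n) = O(n^0 log n) = O(log n)

For T(n) = 1T(n/4) + O(n^0): log_4(1) = 0.0000. This is Case 2 of the Master Theorem (c = log_b(a), equal work at all levels), giving O(log n).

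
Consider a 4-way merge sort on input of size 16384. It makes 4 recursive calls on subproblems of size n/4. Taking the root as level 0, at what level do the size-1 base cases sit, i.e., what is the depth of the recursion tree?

For divide and conquer with division factor 4:

Problem sizes at each level:
Level 0: 16384
Level 1: 4096
Level 2: 1024
Level 3: 256
Level 4: 64
Level 5: 16
Level 6: 4
Level 7: 1

The root is level 0 and the size-1 base case is level 7 (the tree spans levels 0 through 7, i.e. 8 levels counting the root), so the depth is the number of divisions: log_4(16384) = 7

The recursion tree depth is log_4(16384) = 7. At each level, the problem size is divided by 4, so it takes 7 divisions to reduce to a base case of size 1. The algorithm makes 4 recursive calls at each level.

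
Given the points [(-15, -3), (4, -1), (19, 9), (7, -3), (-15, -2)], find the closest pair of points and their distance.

Computing all pairwise distances among 5 points:

d((-15, -3), (4, -1)) = 19.105
d((-15, -3), (19, 9)) = 36.0555
d((-15, -3), (7, -3)) = 22.0
d((-15, -3), (-15, -2)) = 1.0 <-- minimum
d((4, -1), (19, 9)) = 18.0278
d((4, -1), (7, -3)) = 3.6056
d((4, -1), (-15, -2)) = 19.0263
d((19, 9), (7, -3)) = 16.9706
d((19, 9), (-15, -2)) = 35.7351
d((7, -3), (-15, -2)) = 22.0227

Closest pair: (-15, -3) and (-15, -2) with distance 1.0

The closest pair is (-15, -3) and (-15, -2) with Euclidean distance 1.0. For 5 points, brute-force pairwise comparison is shown above. For large n, the divide-and-conquer algorithm (sort by x, recurse on halves, check the dividing strip) achieves O(n log n).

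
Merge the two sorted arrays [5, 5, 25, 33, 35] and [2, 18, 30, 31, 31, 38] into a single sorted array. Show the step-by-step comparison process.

Merging process:

Compare 5 vs 2: take 2 from right. Merged: [2]
Compare 5 vs 18: take 5 from left. Merged: [2, 5]
Compare 5 vs 18: take 5 from left. Merged: [2, 5, 5]
Compare 25 vs 18: take 18 from right. Merged: [2, 5, 5, 18]
Compare 25 vs 30: take 25 from left. Merged: [2, 5, 5, 18, 25]
Compare 33 vs 30: take 30 from right. Merged: [2, 5, 5, 18, 25, 30]
Compare 33 vs 31: take 31 from right. Merged: [2, 5, 5, 18, 25, 30, 31]
Compare 33 vs 31: take 31 from right. Merged: [2, 5, 5, 18, 25, 30, 31, 31]
Compare 33 vs 38: take 33 from left. Merged: [2, 5, 5, 18, 25, 30, 31, 31, 33]
Compare 35 vs 38: take 35 from left. Merged: [2, 5, 5, 18, 25, 30, 31, 31, 33, 35]
Append remaining from right: [38]. Merged: [2, 5, 5, 18, 25, 30, 31, 31, 33, 35, 38]

Final merged array: [2, 5, 5, 18, 25, 30, 31, 31, 33, 35, 38]
Total comparisons: 10

The merged array is [2, 5, 5, 18, 25, 30, 31, 31, 33, 35, 38], requiring 10 comparisons. The merge step runs in O(n) time where n is the total number of elements.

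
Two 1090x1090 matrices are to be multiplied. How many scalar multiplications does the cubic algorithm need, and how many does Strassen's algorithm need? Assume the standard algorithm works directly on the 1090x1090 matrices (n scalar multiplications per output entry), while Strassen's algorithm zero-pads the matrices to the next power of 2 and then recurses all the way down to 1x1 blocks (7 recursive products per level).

Matrix multiplication for 1090x1090 matrices:

Strassen's algorithm requires power-of-2 dimensions. Pad 1090x1090 to 2048x2048 (next power of 2).

Standard algorithm: 1090^3 = 1295029000 multiplications
Strassen's algorithm: 7^(log2(2048)) = 7^11 = 1977326743 multiplications
Difference: 1295029000 - 1977326743 = -682297743 (Strassen uses MORE here due to padding overhead — for small or just-over-power-of-2 n, padding can outweigh the per-level savings)

Standard: 1295029000 multiplications (1090^3). Strassen: 1977326743 multiplications (7^11, after padding to 2048x2048). Strassen reduces 8 recursive multiplications to 7 at each level.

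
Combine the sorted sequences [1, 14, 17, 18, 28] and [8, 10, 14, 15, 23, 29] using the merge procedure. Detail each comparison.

Merging process:

Compare 1 vs 8: take 1 from left. Merged: [1]
Compare 14 vs 8: take 8 from right. Merged: [1, 8]
Compare 14 vs 10: take 10 from right. Merged: [1, 8, 10]
Compare 14 vs 14: take 14 from left. Merged: [1, 8, 10, 14]
Compare 17 vs 14: take 14 from right. Merged: [1, 8, 10, 14, 14]
Compare 17 vs 15: take 15 from right. Merged: [1, 8, 10, 14, 14, 15]
Compare 17 vs 23: take 17 from left. Merged: [1, 8, 10, 14, 14, 15, 17]
Compare 18 vs 23: take 18 from left. Merged: [1, 8, 10, 14, 14, 15, 17, 18]
Compare 28 vs 23: take 23 from right. Merged: [1, 8, 10, 14, 14, 15, 17, 18, 23]
Compare 28 vs 29: take 28 from left. Merged: [1, 8, 10, 14, 14, 15, 17, 18, 23, 28]
Append remaining from right: [29]. Merged: [1, 8, 10, 14, 14, 15, 17, 18, 23, 28, 29]

Final merged array: [1, 8, 10, 14, 14, 15, 17, 18, 23, 28, 29]
Total comparisons: 10

The merged array is [1, 8, 10, 14, 14, 15, 17, 18, 23, 28, 29], requiring 10 comparisons. The merge step runs in O(n) time where n is the total number of elements.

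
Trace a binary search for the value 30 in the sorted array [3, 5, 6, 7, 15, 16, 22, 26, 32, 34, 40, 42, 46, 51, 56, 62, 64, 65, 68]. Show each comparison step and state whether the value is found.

Binary search for 30 in [3, 5, 6, 7, 15, 16, 22, 26, 32, 34, 40, 42, 46, 51, 56, 62, 64, 65, 68]:

lo=0, hi=18, mid=9, arr[mid]=34 -> 34 > 30, search left half
lo=0, hi=8, mid=4, arr[mid]=15 -> 15 < 30, search right half
lo=5, hi=8, mid=6, arr[mid]=22 -> 22 < 30, search right half
lo=7, hi=8, mid=7, arr[mid]=26 -> 26 < 30, search right half
lo=8, hi=8, mid=8, arr[mid]=32 -> 32 > 30, search left half
lo=8 > hi=7, target 30 not found

Binary search determines that 30 is not in the array after 5 comparisons. The search space was exhausted without finding the target.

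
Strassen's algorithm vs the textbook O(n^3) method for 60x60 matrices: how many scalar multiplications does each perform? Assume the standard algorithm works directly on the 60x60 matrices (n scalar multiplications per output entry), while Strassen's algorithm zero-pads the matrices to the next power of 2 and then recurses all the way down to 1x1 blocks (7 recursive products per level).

Matrix multiplication for 60x60 matrices:

Strassen's algorithm requires power-of-2 dimensions. Pad 60x60 to 64x64 (next power of 2).

Standard algorithm: 60^3 = 216000 multiplications
Strassen's algorithm: 7^(log2(64)) = 7^6 = 117649 multiplications
Savings: 216000 - 117649 = 98351 multiplications

Standard: 216000 multiplications (60^3). Strassen: 117649 multiplications (7^6, after padding to 64x64). Strassen reduces 8 recursive multiplications to 7 at each level.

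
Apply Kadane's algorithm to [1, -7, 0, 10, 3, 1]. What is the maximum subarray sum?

Using Kadane's algorithm on [1, -7, 0, 10, 3, 1]:

Scanning through the array:
Position 1 (value -7): max_ending_here = -6, max_so_far = 1
Position 2 (value 0): max_ending_here = 0, max_so_far = 1
Position 3 (value 10): max_ending_here = 10, max_so_far = 10
Position 4 (value 3): max_ending_here = 13, max_so_far = 13
Position 5 (value 1): max_ending_here = 14, max_so_far = 14

Maximum subarray: [0, 10, 3, 1]
Maximum sum: 14

The maximum subarray is [0, 10, 3, 1] with sum 14. This subarray runs from index 2 to index 5.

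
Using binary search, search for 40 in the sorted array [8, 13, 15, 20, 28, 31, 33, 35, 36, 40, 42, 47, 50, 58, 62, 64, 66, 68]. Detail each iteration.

Binary search for 40 in [8, 13, 15, 20, 28, 31, 33, 35, 36, 40, 42, 47, 50, 58, 62, 64, 66, 68]:

lo=0, hi=17, mid=8, arr[mid]=36 -> 36 < 40, search right half
lo=9, hi=17, mid=13, arr[mid]=58 -> 58 > 40, search left half
lo=9, hi=12, mid=10, arr[mid]=42 -> 42 > 40, search left half
lo=9, hi=9, mid=9, arr[mid]=40 -> Found target at index 9!

Binary search finds 40 at index 9 after 4 comparisons. The search repeatedly halves the search space by comparing with the middle element.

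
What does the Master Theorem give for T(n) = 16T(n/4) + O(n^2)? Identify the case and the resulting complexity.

Master Theorem for T(n) = 16T(n/4) + O(n^2):

a = 16, b = 4, c = 2
log_b(a) = log_4(16) = 2.0000

Case 2: c = 2 = log_4(16) = 2.0000
T(n) = O(n^2 log n) = O(n^2 log n)

For T(n) = 16T(n/4) + O(n^2): log_4(16) = 2.0000. This is Case 2 of the Master Theorem (c = log_b(a), equal work at all levels), giving O(n^2 log n).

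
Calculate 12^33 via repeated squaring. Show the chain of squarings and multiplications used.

Computing 12^33 by squaring (build up from 12^1; each line after the first costs one multiplication):

12^1 = 12
12^2 = (12^1)^2 = 12^2 = 144
12^4 = (12^2)^2 = 144^2 = 20736
12^8 = (12^4)^2 = 20736^2 = 429981696
12^16 = (12^8)^2 = 429981696^2 = 184884258895036416
12^32 = (12^16)^2 = 184884258895036416^2 = 34182189187166852111368841966125056
12^33 = 12 * 12^32 = 12 * 34182189187166852111368841966125056 = 410186270246002225336426103593500672

Result: 410186270246002225336426103593500672
Multiplications needed: 6 (6 lines after 12^1)

12^33 = 410186270246002225336426103593500672. Using exponentiation by squaring, this requires 6 multiplications. The key idea: if the exponent is even, square the half-power; if odd, multiply by the base once.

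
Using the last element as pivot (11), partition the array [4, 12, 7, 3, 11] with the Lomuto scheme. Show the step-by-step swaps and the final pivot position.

Lomuto partition with pivot = 11:

Initial array: [4, 12, 7, 3, 11]

arr[0]=4 <= 11: swap with position 0, array becomes [4, 12, 7, 3, 11]
arr[1]=12 > 11: no swap
arr[2]=7 <= 11: swap with position 1, array becomes [4, 7, 12, 3, 11]
arr[3]=3 <= 11: swap with position 2, array becomes [4, 7, 3, 12, 11]

Place pivot at position 3: [4, 7, 3, 11, 12]
Pivot position: 3

After partitioning with pivot 11, the array becomes [4, 7, 3, 11, 12]. The pivot is placed at index 3. All elements to the left of the pivot are <= 11, and all elements to the right are > 11.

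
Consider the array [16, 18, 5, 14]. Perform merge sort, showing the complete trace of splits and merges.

Merge sort trace:

Split: [16, 18, 5, 14] -> [16, 18] and [5, 14]
  Split: [16, 18] -> [16] and [18]
  Merge: [16] + [18] -> [16, 18]
  Split: [5, 14] -> [5] and [14]
  Merge: [5] + [14] -> [5, 14]
Merge: [16, 18] + [5, 14] -> [5, 14, 16, 18]

Final sorted array: [5, 14, 16, 18]

The merge sort proceeds by recursively splitting the array and merging sorted halves.
After all merges, the sorted array is [5, 14, 16, 18].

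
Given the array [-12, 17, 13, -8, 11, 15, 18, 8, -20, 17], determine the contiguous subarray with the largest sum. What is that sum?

Using Kadane's algorithm on [-12, 17, 13, -8, 11, 15, 18, 8, -20, 17]:

Scanning through the array:
Position 1 (value 17): max_ending_here = 17, max_so_far = 17
Position 2 (value 13): max_ending_here = 30, max_so_far = 30
Position 3 (value -8): max_ending_here = 22, max_so_far = 30
Position 4 (value 11): max_ending_here = 33, max_so_far = 33
Position 5 (value 15): max_ending_here = 48, max_so_far = 48
Position 6 (value 18): max_ending_here = 66, max_so_far = 66
Position 7 (value 8): max_ending_here = 74, max_so_far = 74
Position 8 (value -20): max_ending_here = 54, max_so_far = 74
Position 9 (value 17): max_ending_here = 71, max_so_far = 74

Maximum subarray: [17, 13, -8, 11, 15, 18, 8]
Maximum sum: 74

The maximum subarray is [17, 13, -8, 11, 15, 18, 8] with sum 74. This subarray runs from index 1 to index 7.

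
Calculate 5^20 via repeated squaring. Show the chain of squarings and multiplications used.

Computing 5^20 by squaring (build up from 5^1; each line after the first costs one multiplication):

5^1 = 5
5^2 = (5^1)^2 = 5^2 = 25
5^4 = (5^2)^2 = 25^2 = 625
5^5 = 5 * 5^4 = 5 * 625 = 3125
5^10 = (5^5)^2 = 3125^2 = 9765625
5^20 = (5^10)^2 = 9765625^2 = 95367431640625

Result: 95367431640625
Multiplications needed: 5 (5 lines after 5^1)

5^20 = 95367431640625. Using exponentiation by squaring, this requires 5 multiplications. The key idea: if the exponent is even, square the half-power; if odd, multiply by the base once.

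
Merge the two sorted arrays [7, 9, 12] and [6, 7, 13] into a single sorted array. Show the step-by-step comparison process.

Merging process:

Compare 7 vs 6: take 6 from right. Merged: [6]
Compare 7 vs 7: take 7 from left. Merged: [6, 7]
Compare 9 vs 7: take 7 from right. Merged: [6, 7, 7]
Compare 9 vs 13: take 9 from left. Merged: [6, 7, 7, 9]
Compare 12 vs 13: take 12 from left. Merged: [6, 7, 7, 9, 12]
Append remaining from right: [13]. Merged: [6, 7, 7, 9, 12, 13]

Final merged array: [6, 7, 7, 9, 12, 13]
Total comparisons: 5

The merged array is [6, 7, 7, 9, 12, 13], requiring 5 comparisons. The merge step runs in O(n) time where n is the total number of elements.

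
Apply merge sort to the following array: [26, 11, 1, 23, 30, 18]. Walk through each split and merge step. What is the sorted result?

Merge sort trace:

Split: [26, 11, 1, 23, 30, 18] -> [26, 11, 1] and [23, 30, 18]
  Split: [26, 11, 1] -> [26] and [11, 1]
    Split: [11, 1] -> [11] and [1]
    Merge: [11] + [1] -> [1, 11]
  Merge: [26] + [1, 11] -> [1, 11, 26]
  Split: [23, 30, 18] -> [23] and [30, 18]
    Split: [30, 18] -> [30] and [18]
    Merge: [30] + [18] -> [18, 30]
  Merge: [23] + [18, 30] -> [18, 23, 30]
Merge: [1, 11, 26] + [18, 23, 30] -> [1, 11, 18, 23, 26, 30]

Final sorted array: [1, 11, 18, 23, 26, 30]

The merge sort proceeds by recursively splitting the array and merging sorted halves.
After all merges, the sorted array is [1, 11, 18, 23, 26, 30].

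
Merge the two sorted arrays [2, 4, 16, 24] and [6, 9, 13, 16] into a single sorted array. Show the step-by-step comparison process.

Merging process:

Compare 2 vs 6: take 2 from left. Merged: [2]
Compare 4 vs 6: take 4 from left. Merged: [2, 4]
Compare 16 vs 6: take 6 from right. Merged: [2, 4, 6]
Compare 16 vs 9: take 9 from right. Merged: [2, 4, 6, 9]
Compare 16 vs 13: take 13 from right. Merged: [2, 4, 6, 9, 13]
Compare 16 vs 16: take 16 from left. Merged: [2, 4, 6, 9, 13, 16]
Compare 24 vs 16: take 16 from right. Merged: [2, 4, 6, 9, 13, 16, 16]
Append remaining from left: [24]. Merged: [2, 4, 6, 9, 13, 16, 16, 24]

Final merged array: [2, 4, 6, 9, 13, 16, 16, 24]
Total comparisons: 7

The merged array is [2, 4, 6, 9, 13, 16, 16, 24], requiring 7 comparisons. The merge step runs in O(n) time where n is the total number of elements.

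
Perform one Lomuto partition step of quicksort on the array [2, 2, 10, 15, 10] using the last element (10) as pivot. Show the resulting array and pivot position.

Lomuto partition with pivot = 10:

Initial array: [2, 2, 10, 15, 10]

arr[0]=2 <= 10: swap with position 0, array becomes [2, 2, 10, 15, 10]
arr[1]=2 <= 10: swap with position 1, array becomes [2, 2, 10, 15, 10]
arr[2]=10 <= 10: swap with position 2, array becomes [2, 2, 10, 15, 10]
arr[3]=15 > 10: no swap

Place pivot at position 3: [2, 2, 10, 10, 15]
Pivot position: 3

After partitioning with pivot 10, the array becomes [2, 2, 10, 10, 15]. The pivot is placed at index 3. All elements to the left of the pivot are <= 10, and all elements to the right are > 10.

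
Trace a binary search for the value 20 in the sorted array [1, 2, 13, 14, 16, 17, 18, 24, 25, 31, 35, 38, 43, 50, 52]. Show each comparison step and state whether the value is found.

Binary search for 20 in [1, 2, 13, 14, 16, 17, 18, 24, 25, 31, 35, 38, 43, 50, 52]:

lo=0, hi=14, mid=7, arr[mid]=24 -> 24 > 20, search left half
lo=0, hi=6, mid=3, arr[mid]=14 -> 14 < 20, search right half
lo=4, hi=6, mid=5, arr[mid]=17 -> 17 < 20, search right half
lo=6, hi=6, mid=6, arr[mid]=18 -> 18 < 20, search right half
lo=7 > hi=6, target 20 not found

Binary search determines that 20 is not in the array after 4 comparisons. The search space was exhausted without finding the target.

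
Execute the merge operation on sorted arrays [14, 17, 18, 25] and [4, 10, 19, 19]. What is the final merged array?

Merging process:

Compare 14 vs 4: take 4 from right. Merged: [4]
Compare 14 vs 10: take 10 from right. Merged: [4, 10]
Compare 14 vs 19: take 14 from left. Merged: [4, 10, 14]
Compare 17 vs 19: take 17 from left. Merged: [4, 10, 14, 17]
Compare 18 vs 19: take 18 from left. Merged: [4, 10, 14, 17, 18]
Compare 25 vs 19: take 19 from right. Merged: [4, 10, 14, 17, 18, 19]
Compare 25 vs 19: take 19 from right. Merged: [4, 10, 14, 17, 18, 19, 19]
Append remaining from left: [25]. Merged: [4, 10, 14, 17, 18, 19, 19, 25]

Final merged array: [4, 10, 14, 17, 18, 19, 19, 25]
Total comparisons: 7

The merged array is [4, 10, 14, 17, 18, 19, 19, 25], requiring 7 comparisons. The merge step runs in O(n) time where n is the total number of elements.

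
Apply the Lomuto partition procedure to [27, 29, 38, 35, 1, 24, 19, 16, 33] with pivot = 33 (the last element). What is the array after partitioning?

Lomuto partition with pivot = 33:

Initial array: [27, 29, 38, 35, 1, 24, 19, 16, 33]

arr[0]=27 <= 33: swap with position 0, array becomes [27, 29, 38, 35, 1, 24, 19, 16, 33]
arr[1]=29 <= 33: swap with position 1, array becomes [27, 29, 38, 35, 1, 24, 19, 16, 33]
arr[2]=38 > 33: no swap
arr[3]=35 > 33: no swap
arr[4]=1 <= 33: swap with position 2, array becomes [27, 29, 1, 35, 38, 24, 19, 16, 33]
arr[5]=24 <= 33: swap with position 3, array becomes [27, 29, 1, 24, 38, 35, 19, 16, 33]
arr[6]=19 <= 33: swap with position 4, array becomes [27, 29, 1, 24, 19, 35, 38, 16, 33]
arr[7]=16 <= 33: swap with position 5, array becomes [27, 29, 1, 24, 19, 16, 38, 35, 33]

Place pivot at position 6: [27, 29, 1, 24, 19, 16, 33, 35, 38]
Pivot position: 6

After partitioning with pivot 33, the array becomes [27, 29, 1, 24, 19, 16, 33, 35, 38]. The pivot is placed at index 6. All elements to the left of the pivot are <= 33, and all elements to the right are > 33.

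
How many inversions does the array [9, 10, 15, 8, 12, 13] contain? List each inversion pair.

Finding inversions in [9, 10, 15, 8, 12, 13]:

(0, 3): arr[0]=9 > arr[3]=8
(1, 3): arr[1]=10 > arr[3]=8
(2, 3): arr[2]=15 > arr[3]=8
(2, 4): arr[2]=15 > arr[4]=12
(2, 5): arr[2]=15 > arr[5]=13

Total inversions: 5

The array has 5 inversion(s): (0,3), (1,3), (2,3), (2,4), (2,5). Each pair (i,j) satisfies i < j and arr[i] > arr[j].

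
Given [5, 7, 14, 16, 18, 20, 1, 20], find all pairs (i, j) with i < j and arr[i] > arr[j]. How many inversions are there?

Finding inversions in [5, 7, 14, 16, 18, 20, 1, 20]:

(0, 6): arr[0]=5 > arr[6]=1
(1, 6): arr[1]=7 > arr[6]=1
(2, 6): arr[2]=14 > arr[6]=1
(3, 6): arr[3]=16 > arr[6]=1
(4, 6): arr[4]=18 > arr[6]=1
(5, 6): arr[5]=20 > arr[6]=1

Total inversions: 6

The array has 6 inversion(s): (0,6), (1,6), (2,6), (3,6), (4,6), (5,6). Each pair (i,j) satisfies i < j and arr[i] > arr[j].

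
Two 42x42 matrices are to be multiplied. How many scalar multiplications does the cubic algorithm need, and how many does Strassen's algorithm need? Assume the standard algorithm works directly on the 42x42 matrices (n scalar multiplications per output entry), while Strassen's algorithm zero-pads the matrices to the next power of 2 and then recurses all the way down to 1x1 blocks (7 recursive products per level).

Matrix multiplication for 42x42 matrices:

Strassen's algorithm requires power-of-2 dimensions. Pad 42x42 to 64x64 (next power of 2).

Standard algorithm: 42^3 = 74088 multiplications
Strassen's algorithm: 7^(log2(64)) = 7^6 = 117649 multiplications
Difference: 74088 - 117649 = -43561 (Strassen uses MORE here due to padding overhead — for small or just-over-power-of-2 n, padding can outweigh the per-level savings)

Standard: 74088 multiplications (42^3). Strassen: 117649 multiplications (7^6, after padding to 64x64). Strassen reduces 8 recursive multiplications to 7 at each level.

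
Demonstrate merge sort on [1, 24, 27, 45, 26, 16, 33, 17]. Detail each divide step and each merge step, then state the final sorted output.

Merge sort trace:

Split: [1, 24, 27, 45, 26, 16, 33, 17] -> [1, 24, 27, 45] and [26, 16, 33, 17]
  Split: [1, 24, 27, 45] -> [1, 24] and [27, 45]
    Split: [1, 24] -> [1] and [24]
    Merge: [1] + [24] -> [1, 24]
    Split: [27, 45] -> [27] and [45]
    Merge: [27] + [45] -> [27, 45]
  Merge: [1, 24] + [27, 45] -> [1, 24, 27, 45]
  Split: [26, 16, 33, 17] -> [26, 16] and [33, 17]
    Split: [26, 16] -> [26] and [16]
    Merge: [26] + [16] -> [16, 26]
    Split: [33, 17] -> [33] and [17]
    Merge: [33] + [17] -> [17, 33]
  Merge: [16, 26] + [17, 33] -> [16, 17, 26, 33]
Merge: [1, 24, 27, 45] + [16, 17, 26, 33] -> [1, 16, 17, 24, 26, 27, 33, 45]

Final sorted array: [1, 16, 17, 24, 26, 27, 33, 45]

The merge sort proceeds by recursively splitting the array and merging sorted halves.
After all merges, the sorted array is [1, 16, 17, 24, 26, 27, 33, 45].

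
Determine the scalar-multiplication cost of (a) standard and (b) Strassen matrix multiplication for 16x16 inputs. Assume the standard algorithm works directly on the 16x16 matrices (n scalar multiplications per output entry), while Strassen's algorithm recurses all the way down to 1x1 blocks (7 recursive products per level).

Matrix multiplication for 16x16 matrices:

Standard algorithm: 16^3 = 4096 multiplications
Strassen's algorithm: 7^(log2(16)) = 7^4 = 2401 multiplications
Savings: 4096 - 2401 = 1695 multiplications

Standard: 4096 multiplications (16^3). Strassen: 2401 multiplications (7^4). Strassen reduces 8 recursive multiplications to 7 at each level.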